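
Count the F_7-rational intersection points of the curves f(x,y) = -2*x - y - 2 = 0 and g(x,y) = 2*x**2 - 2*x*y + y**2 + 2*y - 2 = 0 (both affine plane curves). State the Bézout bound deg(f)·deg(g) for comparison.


Common zeros: {(3, 6), (6, 0)}; count = 2; Bézout bound = 2.

deg(f) = 1, deg(g) = 2, so Bézout bound = 2.
Scan x ∈ F_7. For each x, list the y ∈ F_7 with f(x, y) ≡ 0 and those with g(x, y) ≡ 0 (mod 7); the common zeros in that column are the intersection.
  x = 0: f ≡ 0 at y ∈ {5}; g ≡ 0 at y ∈ ∅; common: ∅.
  x = 1: f ≡ 0 at y ∈ {3}; g ≡ 0 at y ∈ {0}; common: ∅.
  x = 2: f ≡ 0 at y ∈ {1}; g ≡ 0 at y ∈ {4, 5}; common: ∅.
  x = 3: f ≡ 0 at y ∈ {6}; g ≡ 0 at y ∈ {5, 6}; common: {6}.
  x = 4: f ≡ 0 at y ∈ {4}; g ≡ 0 at y ∈ {3}; common: ∅.
  x = 5: f ≡ 0 at y ∈ {2}; g ≡ 0 at y ∈ ∅; common: ∅.
  x = 6: f ≡ 0 at y ∈ {0}; g ≡ 0 at y ∈ {0, 3}; common: {0}.
Collecting: common zeros = {(3, 6), (6, 0)}, so the count is 2.
Comparison with the Bézout bound: 2 ≤ 2 = deg(f)·deg(g), as expected for curves with no common component (the bound is attained).


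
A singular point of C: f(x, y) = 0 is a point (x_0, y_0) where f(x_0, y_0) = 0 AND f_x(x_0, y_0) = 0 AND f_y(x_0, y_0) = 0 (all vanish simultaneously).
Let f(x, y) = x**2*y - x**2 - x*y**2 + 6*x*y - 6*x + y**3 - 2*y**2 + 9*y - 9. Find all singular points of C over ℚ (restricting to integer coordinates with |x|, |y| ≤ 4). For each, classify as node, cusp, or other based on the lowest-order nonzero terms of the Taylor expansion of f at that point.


Singular points: {(-3, 0)}; classification: node.

Compute partial derivatives:
  f_x = 2*x*y - 2*x - y**2 + 6*y - 6.
  f_y = x**2 - 2*x*y + 6*x + 3*y**2 - 4*y + 9.
Scan x_0 ∈ {−4, ..., 4}. For each x_0, f_y(x_0, y) is a polynomial in y; find its integer roots y ∈ {−4, ..., 4}, then test f_x and f at those candidates.
  x = -4: f_y(-4, y) = 3*y**2 + 4*y + 1; vanishes at y ∈ {-1}. (-4, -1): f_x = 3 ≠ 0.
  x = -3: f_y(-3, y) = 3*y**2 + 2*y; vanishes at y ∈ {0}. (-3, 0): f_x = 0, f = 0 — SINGULAR.
  x = -2: f_y(-2, y) = 3*y**2 + 1; no integer root y with |y| ≤ 4.
  x = -1: f_y(-1, y) = 3*y**2 - 2*y + 4; no integer root y with |y| ≤ 4.
  x = 0: f_y(0, y) = 3*y**2 - 4*y + 9; no integer root y with |y| ≤ 4.
  x = 1: f_y(1, y) = 3*y**2 - 6*y + 16; no integer root y with |y| ≤ 4.
  x = 2: f_y(2, y) = 3*y**2 - 8*y + 25; no integer root y with |y| ≤ 4.
  x = 3: f_y(3, y) = 3*y**2 - 10*y + 36; no integer root y with |y| ≤ 4.
  x = 4: f_y(4, y) = 3*y**2 - 12*y + 49; no integer root y with |y| ≤ 4.
Only singular point on the grid: (-3, 0).
Classify: substitute x = -3 + u, y = 0 + v and expand: f = u**2*v - u**2 - u*v**2 + v**3 + v**2.
No constant or linear terms (consistent with a singular point). Quadratic part: -u**2 + v**2. Cubic part: u**2*v - u*v**2 + v**3.
The quadratic part v**2 - u**2 = (v − u)(v + u) splits into two distinct linear factors, so there are two distinct tangent lines y − 0 = ±(x − -3) — this is a node (ordinary double point).
Classification: node.


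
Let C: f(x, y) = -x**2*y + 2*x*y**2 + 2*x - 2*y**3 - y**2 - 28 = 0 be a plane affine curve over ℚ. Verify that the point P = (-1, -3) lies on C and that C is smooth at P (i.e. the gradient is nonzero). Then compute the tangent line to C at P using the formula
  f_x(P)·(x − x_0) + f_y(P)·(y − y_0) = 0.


Tangent line at P: 14*x - 37*y - 97 = 0.

Step 1: f(-1, -3) = 0, so P lies on C.
Step 2: partial derivatives
  f_x(x, y) = -2*x*y + 2*y**2 + 2, f_y(x, y) = -x**2 + 4*x*y - 6*y**2 - 2*y.
  f_x(P) = 14, f_y(P) = -37 (gradient nonzero, so P is smooth).
Step 3: tangent line at P: 14·(x − -1) + -37·(y − -3) = 0.
Expanding: 14*x - 37*y - 97 = 0.


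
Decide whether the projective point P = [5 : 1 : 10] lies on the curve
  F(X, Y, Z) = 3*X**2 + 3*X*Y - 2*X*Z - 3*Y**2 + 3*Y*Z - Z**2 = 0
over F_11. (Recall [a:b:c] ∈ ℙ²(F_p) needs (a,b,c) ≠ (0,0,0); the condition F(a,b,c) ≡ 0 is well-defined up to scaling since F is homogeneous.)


F(5,1,10) ≡ 5 (mod 11); P is NOT on the curve.

Evaluate F(5, 1, 10) term-by-term (mod 11).
  3*X**2 ↦ 3·25·1·1 = 75
  3*X*Y ↦ 3·5·1·1 = 15
  -2*X*Z ↦ -2·5·1·10 = -100
  -3*Y**2 ↦ -3·1·1·1 = -3
  3*Y*Z ↦ 3·1·1·10 = 30
  -Z**2 ↦ -1·1·1·100 = -100
Sum: F(5, 1, 10) = (75) + (15) + (-100) + (-3) + (30) + (-100) = -83.
Reducing mod 11: -83 ≡ 5 (mod 11).
Since F(a, b, c) ≡ 5 ≠ 0 (mod 11), P does NOT lie on the curve.


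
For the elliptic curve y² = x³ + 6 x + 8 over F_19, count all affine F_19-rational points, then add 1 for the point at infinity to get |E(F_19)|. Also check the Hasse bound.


Affine points = {(2, 3), (2, 16), (4, 1), (4, 18), (5, 7), (5, 12), (8, 6), (8, 13), (10, 2), (10, 17), (14, 9), (14, 10), (16, 1), (16, 18), (17, 8), (17, 11), (18, 1), (18, 18)}; affine count = 18; |E(F_19)| = 19.

Discriminant check: Δ ∝ 4a³ + 27b² = 4·6³ + 27·8² = 4·216 + 27·64 ≡ 8 (mod 19). Nonzero ⇒ E is nonsingular.
For each x ∈ F_19, compute rhs = x³ + 6·x + 8 mod 19, then count y ∈ F_19 with y² ≡ rhs.
  x = 0: rhs = 8, matching y values: none (0 points).
  x = 1: rhs = 15, matching y values: none (0 points).
  x = 2: rhs = 9, matching y values: 3, 16 (2 points).
  x = 3: rhs = 15, matching y values: none (0 points).
  x = 4: rhs = 1, matching y values: 1, 18 (2 points).
  x = 5: rhs = 11, matching y values: 7, 12 (2 points).
  x = 6: rhs = 13, matching y values: none (0 points).
  x = 7: rhs = 13, matching y values: none (0 points).
  x = 8: rhs = 17, matching y values: 6, 13 (2 points).
  x = 9: rhs = 12, matching y values: none (0 points).
  x = 10: rhs = 4, matching y values: 2, 17 (2 points).
  x = 11: rhs = 18, matching y values: none (0 points).
  x = 12: rhs = 3, matching y values: none (0 points).
  x = 13: rhs = 3, matching y values: none (0 points).
  x = 14: rhs = 5, matching y values: 9, 10 (2 points).
  x = 15: rhs = 15, matching y values: none (0 points).
  x = 16: rhs = 1, matching y values: 1, 18 (2 points).
  x = 17: rhs = 7, matching y values: 8, 11 (2 points).
  x = 18: rhs = 1, matching y values: 1, 18 (2 points).
Total affine count: 18.
Full point count |E(F_19)| = 18 + 1 = 19.
Hasse bound: |19 − (19+1)| = |-1| = 1 ≤ 2√19 ≈ 8.7178 ✓.


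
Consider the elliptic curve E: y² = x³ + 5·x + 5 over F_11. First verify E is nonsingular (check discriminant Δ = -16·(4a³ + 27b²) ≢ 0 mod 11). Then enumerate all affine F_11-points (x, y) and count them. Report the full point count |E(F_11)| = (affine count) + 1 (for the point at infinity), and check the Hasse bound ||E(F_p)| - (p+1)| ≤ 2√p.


Affine points = {(0, 4), (0, 7), (1, 0), (2, 1), (2, 10), (3, 5), (3, 6), (4, 1), (4, 10), (5, 1), (5, 10), (6, 3), (6, 8), (7, 3), (7, 8), (9, 3), (9, 8)}; affine count = 17; |E(F_11)| = 18.

Discriminant check: Δ ∝ 4a³ + 27b² = 4·5³ + 27·5² = 4·125 + 27·25 ≡ 9 (mod 11). Nonzero ⇒ E is nonsingular.
For each x ∈ F_11, compute rhs = x³ + 5·x + 5 mod 11, then count y ∈ F_11 with y² ≡ rhs.
  x = 0: rhs = 5, matching y values: 4, 7 (2 points).
  x = 1: rhs = 0, matching y values: 0 (1 points).
  x = 2: rhs = 1, matching y values: 1, 10 (2 points).
  x = 3: rhs = 3, matching y values: 5, 6 (2 points).
  x = 4: rhs = 1, matching y values: 1, 10 (2 points).
  x = 5: rhs = 1, matching y values: 1, 10 (2 points).
  x = 6: rhs = 9, matching y values: 3, 8 (2 points).
  x = 7: rhs = 9, matching y values: 3, 8 (2 points).
  x = 8: rhs = 7, matching y values: none (0 points).
  x = 9: rhs = 9, matching y values: 3, 8 (2 points).
  x = 10: rhs = 10, matching y values: none (0 points).
Total affine count: 17.
Full point count |E(F_11)| = 17 + 1 = 18.
Hasse bound: |18 − (11+1)| = |6| = 6 ≤ 2√11 ≈ 6.6332 ✓.


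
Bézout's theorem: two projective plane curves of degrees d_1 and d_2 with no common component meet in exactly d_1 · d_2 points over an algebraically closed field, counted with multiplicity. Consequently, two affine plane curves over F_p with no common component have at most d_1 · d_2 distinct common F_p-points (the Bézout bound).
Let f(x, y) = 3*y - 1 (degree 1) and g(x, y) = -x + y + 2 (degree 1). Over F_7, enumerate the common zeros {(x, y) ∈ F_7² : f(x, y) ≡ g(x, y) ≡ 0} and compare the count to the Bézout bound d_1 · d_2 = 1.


Common zeros: {(0, 5)}; count = 1; Bézout bound = 1.

deg(f) = 1, deg(g) = 1, so Bézout bound = 1.
Scan x ∈ F_7. For each x, list the y ∈ F_7 with f(x, y) ≡ 0 and those with g(x, y) ≡ 0 (mod 7); the common zeros in that column are the intersection.
  x = 0: f ≡ 0 at y ∈ {5}; g ≡ 0 at y ∈ {5}; common: {5}.
  x = 1: f ≡ 0 at y ∈ {5}; g ≡ 0 at y ∈ {6}; common: ∅.
  x = 2: f ≡ 0 at y ∈ {5}; g ≡ 0 at y ∈ {0}; common: ∅.
  x = 3: f ≡ 0 at y ∈ {5}; g ≡ 0 at y ∈ {1}; common: ∅.
  x = 4: f ≡ 0 at y ∈ {5}; g ≡ 0 at y ∈ {2}; common: ∅.
  x = 5: f ≡ 0 at y ∈ {5}; g ≡ 0 at y ∈ {3}; common: ∅.
  x = 6: f ≡ 0 at y ∈ {5}; g ≡ 0 at y ∈ {4}; common: ∅.
Collecting: common zeros = {(0, 5)}, so the count is 1.
Comparison with the Bézout bound: 1 ≤ 1 = deg(f)·deg(g), as expected for curves with no common component (the bound is attained).


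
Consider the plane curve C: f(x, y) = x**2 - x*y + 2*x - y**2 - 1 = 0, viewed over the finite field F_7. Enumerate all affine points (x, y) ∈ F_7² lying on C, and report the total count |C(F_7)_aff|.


Affine F_7-points: {(1, 1), (1, 5), (2, 0), (2, 5), (3, 0), (3, 4), (5, 1), (6, 4)}; count = 8.

For each of the 49 pairs (x, y) ∈ F_7², evaluate f(x, y) mod 7. Record the zeros.
  x = 0: [0↦6, 1↦5, 2↦2, 3↦4, 4↦4, 5↦2, 6↦5]  zeros at y ∈ ∅
  x = 1: [0↦2, 1↦0, 2↦3, 3↦4, 4↦3, 5↦0, 6↦2]  zeros at y ∈ {1, 5}
  x = 2: [0↦0, 1↦4, 2↦6, 3↦6, 4↦4, 5↦0, 6↦1]  zeros at y ∈ {0, 5}
  x = 3: [0↦0, 1↦3, 2↦4, 3↦3, 4↦0, 5↦2, 6↦2]  zeros at y ∈ {0, 4}
  x = 4: [0↦2, 1↦4, 2↦4, 3↦2, 4↦5, 5↦6, 6↦5]  zeros at y ∈ ∅
  x = 5: [0↦6, 1↦0, 2↦6, 3↦3, 4↦5, 5↦5, 6↦3]  zeros at y ∈ {1}
  x = 6: [0↦5, 1↦5, 2↦3, 3↦6, 4↦0, 5↦6, 6↦3]  zeros at y ∈ {4}
Collecting zeros: affine points = {(1, 1), (1, 5), (2, 0), (2, 5), (3, 0), (3, 4), (5, 1), (6, 4)}.
Total count |C(F_7)_aff| = 8.


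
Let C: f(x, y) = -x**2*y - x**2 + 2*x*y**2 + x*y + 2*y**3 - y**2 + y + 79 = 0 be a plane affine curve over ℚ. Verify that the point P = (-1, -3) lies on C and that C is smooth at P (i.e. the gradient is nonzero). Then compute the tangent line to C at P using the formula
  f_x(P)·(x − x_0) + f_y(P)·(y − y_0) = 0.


Tangent line at P: 11*x + 71*y + 224 = 0.

Step 1: f(-1, -3) = 0, so P lies on C.
Step 2: partial derivatives
  f_x(x, y) = -2*x*y - 2*x + 2*y**2 + y, f_y(x, y) = -x**2 + 4*x*y + x + 6*y**2 - 2*y + 1.
  f_x(P) = 11, f_y(P) = 71 (gradient nonzero, so P is smooth).
Step 3: tangent line at P: 11·(x − -1) + 71·(y − -3) = 0.
Expanding: 11*x + 71*y + 224 = 0.


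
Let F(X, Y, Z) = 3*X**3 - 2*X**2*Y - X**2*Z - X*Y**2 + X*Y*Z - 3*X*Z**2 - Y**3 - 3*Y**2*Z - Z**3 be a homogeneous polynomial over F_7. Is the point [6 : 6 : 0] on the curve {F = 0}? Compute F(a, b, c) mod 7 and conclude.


F(6,6,0) ≡ 1 (mod 7); P is NOT on the curve.

Evaluate F(6, 6, 0) term-by-term (mod 7).
  3*X**3 ↦ 3·216·1·1 = 648
  -2*X**2*Y ↦ -2·36·6·1 = -432
  -X**2*Z ↦ -1·36·1·0 = 0
  -X*Y**2 ↦ -1·6·36·1 = -216
  X*Y*Z ↦ 1·6·6·0 = 0
  -3*X*Z**2 ↦ -3·6·1·0 = 0
  -Y**3 ↦ -1·1·216·1 = -216
  -3*Y**2*Z ↦ -3·1·36·0 = 0
  -Z**3 ↦ -1·1·1·0 = 0
Sum: F(6, 6, 0) = (648) + (-432) + (0) + (-216) + (0) + (0) + (-216) + (0) + (0) = -216.
Reducing mod 7: -216 ≡ 1 (mod 7).
Since F(a, b, c) ≡ 1 ≠ 0 (mod 7), P does NOT lie on the curve.


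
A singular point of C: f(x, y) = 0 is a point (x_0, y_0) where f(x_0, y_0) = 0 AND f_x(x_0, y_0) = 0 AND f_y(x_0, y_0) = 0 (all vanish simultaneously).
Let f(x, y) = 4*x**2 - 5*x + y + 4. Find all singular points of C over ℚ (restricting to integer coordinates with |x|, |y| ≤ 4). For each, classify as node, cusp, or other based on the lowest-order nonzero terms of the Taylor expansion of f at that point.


No singular points in the scanned grid; C is smooth there.

Compute partial derivatives:
  f_x = 8*x - 5.
  f_y = 1.
f_y = 1 is a nonzero constant, so f_y never vanishes: no point (x, y) can satisfy f = f_x = f_y = 0. In particular no (x, y) ∈ {−4, ..., 4}² is singular; the curve is smooth.


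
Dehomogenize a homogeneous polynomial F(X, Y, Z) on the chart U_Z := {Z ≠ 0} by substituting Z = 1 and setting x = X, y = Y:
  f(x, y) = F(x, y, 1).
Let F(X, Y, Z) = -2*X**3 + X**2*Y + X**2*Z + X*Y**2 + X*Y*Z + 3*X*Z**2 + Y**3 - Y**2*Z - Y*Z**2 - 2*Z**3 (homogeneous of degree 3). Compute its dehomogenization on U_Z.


f(x, y) = -2*x**3 + x**2*y + x**2 + x*y**2 + x*y + 3*x + y**3 - y**2 - y - 2

On U_Z we set Z = 1. Each monomial c·X^i·Y^j·Z^k in F becomes c·x^i·y^j·1^k = c·x^i·y^j.
Substituting Z = 1: F(X, Y, 1) = -2*x**3 + x**2*y + x**2 + x*y**2 + x*y + 3*x + y**3 - y**2 - y - 2.
Note: deg(f) ≤ deg(F) = 3; strict inequality happens when F is divisible by Z (lost terms).


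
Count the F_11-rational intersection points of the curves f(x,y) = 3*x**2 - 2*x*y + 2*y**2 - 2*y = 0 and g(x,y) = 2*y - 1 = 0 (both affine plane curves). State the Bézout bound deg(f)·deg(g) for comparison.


Common zeros: ∅; count = 0; Bézout bound = 2.

deg(f) = 2, deg(g) = 1, so Bézout bound = 2.
Scan x ∈ F_11. For each x, list the y ∈ F_11 with f(x, y) ≡ 0 and those with g(x, y) ≡ 0 (mod 11); the common zeros in that column are the intersection.
  x = 0: f ≡ 0 at y ∈ {0, 1}; g ≡ 0 at y ∈ {6}; common: ∅.
  x = 1: f ≡ 0 at y ∈ {5, 8}; g ≡ 0 at y ∈ {6}; common: ∅.
  x = 2: f ≡ 0 at y ∈ ∅; g ≡ 0 at y ∈ {6}; common: ∅.
  x = 3: f ≡ 0 at y ∈ ∅; g ≡ 0 at y ∈ {6}; common: ∅.
  x = 4: f ≡ 0 at y ∈ ∅; g ≡ 0 at y ∈ {6}; common: ∅.
  x = 5: f ≡ 0 at y ∈ ∅; g ≡ 0 at y ∈ {6}; common: ∅.
  x = 6: f ≡ 0 at y ∈ {2, 5}; g ≡ 0 at y ∈ {6}; common: ∅.
  x = 7: f ≡ 0 at y ∈ {9, 10}; g ≡ 0 at y ∈ {6}; common: ∅.
  x = 8: f ≡ 0 at y ∈ {1, 8}; g ≡ 0 at y ∈ {6}; common: ∅.
  x = 9: f ≡ 0 at y ∈ ∅; g ≡ 0 at y ∈ {6}; common: ∅.
  x = 10: f ≡ 0 at y ∈ {2, 9}; g ≡ 0 at y ∈ {6}; common: ∅.
Collecting: common zeros = ∅, so the count is 0.
Comparison with the Bézout bound: 0 ≤ 2 = deg(f)·deg(g), as expected for curves with no common component (the affine F_11-count falls short of the bound because intersections may lie at infinity, over extension fields, or carry multiplicity).


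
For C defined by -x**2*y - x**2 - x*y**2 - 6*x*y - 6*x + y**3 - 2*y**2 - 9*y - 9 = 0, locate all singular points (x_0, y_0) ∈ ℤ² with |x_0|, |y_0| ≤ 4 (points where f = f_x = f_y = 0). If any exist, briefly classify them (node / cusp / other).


Singular points: {(-3, 0)}; classification: node.

Compute partial derivatives:
  f_x = -2*x*y - 2*x - y**2 - 6*y - 6.
  f_y = -x**2 - 2*x*y - 6*x + 3*y**2 - 4*y - 9.
Scan x_0 ∈ {−4, ..., 4}. For each x_0, f_y(x_0, y) is a polynomial in y; find its integer roots y ∈ {−4, ..., 4}, then test f_x and f at those candidates.
  x = -4: f_y(-4, y) = 3*y**2 + 4*y - 1; no integer root y with |y| ≤ 4.
  x = -3: f_y(-3, y) = 3*y**2 + 2*y; vanishes at y ∈ {0}. (-3, 0): f_x = 0, f = 0 — SINGULAR.
  x = -2: f_y(-2, y) = 3*y**2 - 1; no integer root y with |y| ≤ 4.
  x = -1: f_y(-1, y) = 3*y**2 - 2*y - 4; no integer root y with |y| ≤ 4.
  x = 0: f_y(0, y) = 3*y**2 - 4*y - 9; no integer root y with |y| ≤ 4.
  x = 1: f_y(1, y) = 3*y**2 - 6*y - 16; no integer root y with |y| ≤ 4.
  x = 2: f_y(2, y) = 3*y**2 - 8*y - 25; no integer root y with |y| ≤ 4.
  x = 3: f_y(3, y) = 3*y**2 - 10*y - 36; no integer root y with |y| ≤ 4.
  x = 4: f_y(4, y) = 3*y**2 - 12*y - 49; no integer root y with |y| ≤ 4.
Only singular point on the grid: (-3, 0).
Classify: substitute x = -3 + u, y = 0 + v and expand: f = -u**2*v - u**2 - u*v**2 + v**3 + v**2.
No constant or linear terms (consistent with a singular point). Quadratic part: -u**2 + v**2. Cubic part: -u**2*v - u*v**2 + v**3.
The quadratic part v**2 - u**2 = (v − u)(v + u) splits into two distinct linear factors, so there are two distinct tangent lines y − 0 = ±(x − -3) — this is a node (ordinary double point).
Classification: node.


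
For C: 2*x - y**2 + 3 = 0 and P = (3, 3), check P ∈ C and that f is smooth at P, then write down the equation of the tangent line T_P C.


Tangent line at P: 2*x - 6*y + 12 = 0.

Step 1: f(3, 3) = 0, so P lies on C.
Step 2: partial derivatives
  f_x(x, y) = 2, f_y(x, y) = -2*y.
  f_x(P) = 2, f_y(P) = -6 (gradient nonzero, so P is smooth).
Step 3: tangent line at P: 2·(x − 3) + -6·(y − 3) = 0.
Expanding: 2*x - 6*y + 12 = 0.


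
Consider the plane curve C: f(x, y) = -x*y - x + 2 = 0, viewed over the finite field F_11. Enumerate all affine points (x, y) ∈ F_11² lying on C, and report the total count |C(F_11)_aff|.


Affine F_11-points: {(1, 1), (2, 0), (3, 7), (4, 5), (5, 6), (6, 3), (7, 4), (8, 2), (9, 9), (10, 8)}; count = 10.

For each of the 121 pairs (x, y) ∈ F_11², evaluate f(x, y) mod 11. Record the zeros.
  x = 0: [0↦2, 1↦2, 2↦2, 3↦2, 4↦2, 5↦2, 6↦2, 7↦2, 8↦2, 9↦2, 10↦2]  zeros at y ∈ ∅
  x = 1: [0↦1, 1↦0, 2↦10, 3↦9, 4↦8, 5↦7, 6↦6, 7↦5, 8↦4, 9↦3, 10↦2]  zeros at y ∈ {1}
  x = 2: [0↦0, 1↦9, 2↦7, 3↦5, 4↦3, 5↦1, 6↦10, 7↦8, 8↦6, 9↦4, 10↦2]  zeros at y ∈ {0}
  x = 3: [0↦10, 1↦7, 2↦4, 3↦1, 4↦9, 5↦6, 6↦3, 7↦0, 8↦8, 9↦5, 10↦2]  zeros at y ∈ {7}
  x = 4: [0↦9, 1↦5, 2↦1, 3↦8, 4↦4, 5↦0, 6↦7, 7↦3, 8↦10, 9↦6, 10↦2]  zeros at y ∈ {5}
  x = 5: [0↦8, 1↦3, 2↦9, 3↦4, 4↦10, 5↦5, 6↦0, 7↦6, 8↦1, 9↦7, 10↦2]  zeros at y ∈ {6}
  x = 6: [0↦7, 1↦1, 2↦6, 3↦0, 4↦5, 5↦10, 6↦4, 7↦9, 8↦3, 9↦8, 10↦2]  zeros at y ∈ {3}
  x = 7: [0↦6, 1↦10, 2↦3, 3↦7, 4↦0, 5↦4, 6↦8, 7↦1, 8↦5, 9↦9, 10↦2]  zeros at y ∈ {4}
  x = 8: [0↦5, 1↦8, 2↦0, 3↦3, 4↦6, 5↦9, 6↦1, 7↦4, 8↦7, 9↦10, 10↦2]  zeros at y ∈ {2}
  x = 9: [0↦4, 1↦6, 2↦8, 3↦10, 4↦1, 5↦3, 6↦5, 7↦7, 8↦9, 9↦0, 10↦2]  zeros at y ∈ {9}
  x = 10: [0↦3, 1↦4, 2↦5, 3↦6, 4↦7, 5↦8, 6↦9, 7↦10, 8↦0, 9↦1, 10↦2]  zeros at y ∈ {8}
Collecting zeros: affine points = {(1, 1), (2, 0), (3, 7), (4, 5), (5, 6), (6, 3), (7, 4), (8, 2), (9, 9), (10, 8)}.
Total count |C(F_11)_aff| = 10.


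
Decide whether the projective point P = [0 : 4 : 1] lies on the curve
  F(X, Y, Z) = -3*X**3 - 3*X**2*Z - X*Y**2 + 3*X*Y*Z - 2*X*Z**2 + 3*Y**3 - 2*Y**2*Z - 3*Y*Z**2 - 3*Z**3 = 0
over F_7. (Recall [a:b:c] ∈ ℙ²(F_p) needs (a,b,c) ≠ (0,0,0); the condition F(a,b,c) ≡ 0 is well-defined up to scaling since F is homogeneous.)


F(0,4,1) ≡ 5 (mod 7); P is NOT on the curve.

Evaluate F(0, 4, 1) term-by-term (mod 7).
  -3*X**3 ↦ -3·0·1·1 = 0
  -3*X**2*Z ↦ -3·0·1·1 = 0
  -X*Y**2 ↦ -1·0·16·1 = 0
  3*X*Y*Z ↦ 3·0·4·1 = 0
  -2*X*Z**2 ↦ -2·0·1·1 = 0
  3*Y**3 ↦ 3·1·64·1 = 192
  -2*Y**2*Z ↦ -2·1·16·1 = -32
  -3*Y*Z**2 ↦ -3·1·4·1 = -12
  -3*Z**3 ↦ -3·1·1·1 = -3
Sum: F(0, 4, 1) = (0) + (0) + (0) + (0) + (0) + (192) + (-32) + (-12) + (-3) = 145.
Reducing mod 7: 145 ≡ 5 (mod 7).
Since F(a, b, c) ≡ 5 ≠ 0 (mod 7), P does NOT lie on the curve.


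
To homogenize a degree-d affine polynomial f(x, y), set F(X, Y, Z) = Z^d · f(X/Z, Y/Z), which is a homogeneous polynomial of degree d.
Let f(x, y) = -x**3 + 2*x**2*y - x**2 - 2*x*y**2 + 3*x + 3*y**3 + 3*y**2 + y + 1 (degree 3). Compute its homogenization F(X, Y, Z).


F(X, Y, Z) = -X**3 + 2*X**2*Y - X**2*Z - 2*X*Y**2 + 3*X*Z**2 + 3*Y**3 + 3*Y**2*Z + Y*Z**2 + Z**3

deg(f) = 3.
Substitute x = X/Z, y = Y/Z into f, then multiply by Z^3.
  monomial -1·x^3·y^0 ↦ -1·X^3·Y^0·Z^0.
  monomial 2·x^2·y^1 ↦ 2·X^2·Y^1·Z^0.
  monomial -1·x^2·y^0 ↦ -1·X^2·Y^0·Z^1.
  monomial -2·x^1·y^2 ↦ -2·X^1·Y^2·Z^0.
  monomial 3·x^1·y^0 ↦ 3·X^1·Y^0·Z^2.
  monomial 3·x^0·y^3 ↦ 3·X^0·Y^3·Z^0.
  monomial 3·x^0·y^2 ↦ 3·X^0·Y^2·Z^1.
  monomial 1·x^0·y^1 ↦ 1·X^0·Y^1·Z^2.
  monomial 1·x^0·y^0 ↦ 1·X^0·Y^0·Z^3.
Collecting: F(X, Y, Z) = -X**3 + 2*X**2*Y - X**2*Z - 2*X*Y**2 + 3*X*Z**2 + 3*Y**3 + 3*Y**2*Z + Y*Z**2 + Z**3.


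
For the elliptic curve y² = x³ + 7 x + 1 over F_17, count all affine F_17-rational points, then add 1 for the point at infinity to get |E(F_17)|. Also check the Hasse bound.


Affine points = {(0, 1), (0, 16), (1, 3), (1, 14), (3, 7), (3, 10), (4, 5), (4, 12), (5, 5), (5, 12), (6, 2), (6, 15), (7, 6), (7, 11), (8, 5), (8, 12), (10, 0), (11, 7), (11, 10), (14, 2), (14, 15), (15, 8), (15, 9)}; affine count = 23; |E(F_17)| = 24.

Discriminant check: Δ ∝ 4a³ + 27b² = 4·7³ + 27·1² = 4·343 + 27·1 ≡ 5 (mod 17). Nonzero ⇒ E is nonsingular.
For each x ∈ F_17, compute rhs = x³ + 7·x + 1 mod 17, then count y ∈ F_17 with y² ≡ rhs.
  x = 0: rhs = 1, matching y values: 1, 16 (2 points).
  x = 1: rhs = 9, matching y values: 3, 14 (2 points).
  x = 2: rhs = 6, matching y values: none (0 points).
  x = 3: rhs = 15, matching y values: 7, 10 (2 points).
  x = 4: rhs = 8, matching y values: 5, 12 (2 points).
  x = 5: rhs = 8, matching y values: 5, 12 (2 points).
  x = 6: rhs = 4, matching y values: 2, 15 (2 points).
  x = 7: rhs = 2, matching y values: 6, 11 (2 points).
  x = 8: rhs = 8, matching y values: 5, 12 (2 points).
  x = 9: rhs = 11, matching y values: none (0 points).
  x = 10: rhs = 0, matching y values: 0 (1 points).
  x = 11: rhs = 15, matching y values: 7, 10 (2 points).
  x = 12: rhs = 11, matching y values: none (0 points).
  x = 13: rhs = 11, matching y values: none (0 points).
  x = 14: rhs = 4, matching y values: 2, 15 (2 points).
  x = 15: rhs = 13, matching y values: 8, 9 (2 points).
  x = 16: rhs = 10, matching y values: none (0 points).
Total affine count: 23.
Full point count |E(F_17)| = 23 + 1 = 24.
Hasse bound: |24 − (17+1)| = |6| = 6 ≤ 2√17 ≈ 8.2462 ✓.


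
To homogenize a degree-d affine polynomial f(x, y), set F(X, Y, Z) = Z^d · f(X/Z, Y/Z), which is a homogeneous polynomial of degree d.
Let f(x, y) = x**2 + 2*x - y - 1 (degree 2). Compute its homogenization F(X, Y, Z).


F(X, Y, Z) = X**2 + 2*X*Z - Y*Z - Z**2

deg(f) = 2.
Substitute x = X/Z, y = Y/Z into f, then multiply by Z^2.
  monomial 1·x^2·y^0 ↦ 1·X^2·Y^0·Z^0.
  monomial 2·x^1·y^0 ↦ 2·X^1·Y^0·Z^1.
  monomial -1·x^0·y^1 ↦ -1·X^0·Y^1·Z^1.
  monomial -1·x^0·y^0 ↦ -1·X^0·Y^0·Z^2.
Collecting: F(X, Y, Z) = X**2 + 2*X*Z - Y*Z - Z**2.


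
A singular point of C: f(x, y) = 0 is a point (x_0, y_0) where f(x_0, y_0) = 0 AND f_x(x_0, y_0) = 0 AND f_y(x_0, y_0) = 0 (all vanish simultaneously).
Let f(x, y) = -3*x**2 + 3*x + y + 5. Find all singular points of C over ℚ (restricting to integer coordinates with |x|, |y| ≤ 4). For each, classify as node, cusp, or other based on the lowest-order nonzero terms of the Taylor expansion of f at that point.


No singular points in the scanned grid; C is smooth there.

Compute partial derivatives:
  f_x = 3 - 6*x.
  f_y = 1.
f_y = 1 is a nonzero constant, so f_y never vanishes: no point (x, y) can satisfy f = f_x = f_y = 0. In particular no (x, y) ∈ {−4, ..., 4}² is singular; the curve is smooth.


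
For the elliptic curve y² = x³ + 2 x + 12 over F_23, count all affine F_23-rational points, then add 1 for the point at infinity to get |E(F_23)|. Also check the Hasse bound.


Affine points = {(0, 9), (0, 14), (2, 1), (2, 22), (5, 3), (5, 20), (7, 1), (7, 22), (9, 0), (11, 10), (11, 13), (12, 4), (12, 19), (13, 2), (13, 21), (14, 1), (14, 22), (15, 6), (15, 17), (16, 0), (19, 3), (19, 20), (20, 5), (20, 18), (21, 0), (22, 3), (22, 20)}; affine count = 27; |E(F_23)| = 28.

Discriminant check: Δ ∝ 4a³ + 27b² = 4·2³ + 27·12² = 4·8 + 27·144 ≡ 10 (mod 23). Nonzero ⇒ E is nonsingular.
For each x ∈ F_23, compute rhs = x³ + 2·x + 12 mod 23, then count y ∈ F_23 with y² ≡ rhs.
  x = 0: rhs = 12, matching y values: 9, 14 (2 points).
  x = 1: rhs = 15, matching y values: none (0 points).
  x = 2: rhs = 1, matching y values: 1, 22 (2 points).
  x = 3: rhs = 22, matching y values: none (0 points).
  x = 4: rhs = 15, matching y values: none (0 points).
  x = 5: rhs = 9, matching y values: 3, 20 (2 points).
  x = 6: rhs = 10, matching y values: none (0 points).
  x = 7: rhs = 1, matching y values: 1, 22 (2 points).
  x = 8: rhs = 11, matching y values: none (0 points).
  x = 9: rhs = 0, matching y values: 0 (1 points).
  x = 10: rhs = 20, matching y values: none (0 points).
  x = 11: rhs = 8, matching y values: 10, 13 (2 points).
  x = 12: rhs = 16, matching y values: 4, 19 (2 points).
  x = 13: rhs = 4, matching y values: 2, 21 (2 points).
  x = 14: rhs = 1, matching y values: 1, 22 (2 points).
  x = 15: rhs = 13, matching y values: 6, 17 (2 points).
  x = 16: rhs = 0, matching y values: 0 (1 points).
  x = 17: rhs = 14, matching y values: none (0 points).
  x = 18: rhs = 15, matching y values: none (0 points).
  x = 19: rhs = 9, matching y values: 3, 20 (2 points).
  x = 20: rhs = 2, matching y values: 5, 18 (2 points).
  x = 21: rhs = 0, matching y values: 0 (1 points).
  x = 22: rhs = 9, matching y values: 3, 20 (2 points).
Total affine count: 27.
Full point count |E(F_23)| = 27 + 1 = 28.
Hasse bound: |28 − (23+1)| = |4| = 4 ≤ 2√23 ≈ 9.5917 ✓.


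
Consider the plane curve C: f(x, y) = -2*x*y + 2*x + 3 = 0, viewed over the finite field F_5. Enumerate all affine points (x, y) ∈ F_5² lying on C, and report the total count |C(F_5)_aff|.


Affine F_5-points: {(1, 0), (2, 3), (3, 4), (4, 2)}; count = 4.

For each of the 25 pairs (x, y) ∈ F_5², evaluate f(x, y) mod 5. Record the zeros.
  x = 0: [0↦3, 1↦3, 2↦3, 3↦3, 4↦3]  zeros at y ∈ ∅
  x = 1: [0↦0, 1↦3, 2↦1, 3↦4, 4↦2]  zeros at y ∈ {0}
  x = 2: [0↦2, 1↦3, 2↦4, 3↦0, 4↦1]  zeros at y ∈ {3}
  x = 3: [0↦4, 1↦3, 2↦2, 3↦1, 4↦0]  zeros at y ∈ {4}
  x = 4: [0↦1, 1↦3, 2↦0, 3↦2, 4↦4]  zeros at y ∈ {2}
Collecting zeros: affine points = {(1, 0), (2, 3), (3, 4), (4, 2)}.
Total count |C(F_5)_aff| = 4.


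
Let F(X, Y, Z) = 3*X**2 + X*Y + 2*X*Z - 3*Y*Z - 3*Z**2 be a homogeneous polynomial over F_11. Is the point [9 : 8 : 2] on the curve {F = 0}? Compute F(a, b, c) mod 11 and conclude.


F(9,8,2) ≡ 5 (mod 11); P is NOT on the curve.

Evaluate F(9, 8, 2) term-by-term (mod 11).
  3*X**2 ↦ 3·81·1·1 = 243
  X*Y ↦ 1·9·8·1 = 72
  2*X*Z ↦ 2·9·1·2 = 36
  -3*Y*Z ↦ -3·1·8·2 = -48
  -3*Z**2 ↦ -3·1·1·4 = -12
Sum: F(9, 8, 2) = (243) + (72) + (36) + (-48) + (-12) = 291.
Reducing mod 11: 291 ≡ 5 (mod 11).
Since F(a, b, c) ≡ 5 ≠ 0 (mod 11), P does NOT lie on the curve.


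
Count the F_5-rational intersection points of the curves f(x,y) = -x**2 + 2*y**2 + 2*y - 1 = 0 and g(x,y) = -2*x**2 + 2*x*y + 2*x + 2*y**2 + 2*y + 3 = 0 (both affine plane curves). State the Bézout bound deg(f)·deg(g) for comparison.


Common zeros: {(2, 4), (3, 4)}; count = 2; Bézout bound = 4.

deg(f) = 2, deg(g) = 2, so Bézout bound = 4.
Scan x ∈ F_5. For each x, list the y ∈ F_5 with f(x, y) ≡ 0 and those with g(x, y) ≡ 0 (mod 5); the common zeros in that column are the intersection.
  x = 0: f ≡ 0 at y ∈ ∅; g ≡ 0 at y ∈ {2}; common: ∅.
  x = 1: f ≡ 0 at y ∈ {2}; g ≡ 0 at y ∈ ∅; common: ∅.
  x = 2: f ≡ 0 at y ∈ {0, 4}; g ≡ 0 at y ∈ {3, 4}; common: {4}.
  x = 3: f ≡ 0 at y ∈ {0, 4}; g ≡ 0 at y ∈ {2, 4}; common: {4}.
  x = 4: f ≡ 0 at y ∈ {2}; g ≡ 0 at y ∈ ∅; common: ∅.
Collecting: common zeros = {(2, 4), (3, 4)}, so the count is 2.
Comparison with the Bézout bound: 2 ≤ 4 = deg(f)·deg(g), as expected for curves with no common component (the affine F_5-count falls short of the bound because intersections may lie at infinity, over extension fields, or carry multiplicity).


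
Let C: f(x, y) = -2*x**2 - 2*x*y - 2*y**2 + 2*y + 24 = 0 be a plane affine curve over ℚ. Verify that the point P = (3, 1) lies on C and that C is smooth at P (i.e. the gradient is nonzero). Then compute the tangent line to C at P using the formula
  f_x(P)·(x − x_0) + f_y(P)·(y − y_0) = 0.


Tangent line at P: -14*x - 8*y + 50 = 0.

Step 1: f(3, 1) = 0, so P lies on C.
Step 2: partial derivatives
  f_x(x, y) = -4*x - 2*y, f_y(x, y) = -2*x - 4*y + 2.
  f_x(P) = -14, f_y(P) = -8 (gradient nonzero, so P is smooth).
Step 3: tangent line at P: -14·(x − 3) + -8·(y − 1) = 0.
Expanding: -14*x - 8*y + 50 = 0.


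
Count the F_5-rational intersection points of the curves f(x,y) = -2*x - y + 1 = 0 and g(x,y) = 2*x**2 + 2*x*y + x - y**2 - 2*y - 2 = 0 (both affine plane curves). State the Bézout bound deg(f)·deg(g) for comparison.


Common zeros: {(0, 1), (1, 4)}; count = 2; Bézout bound = 2.

deg(f) = 1, deg(g) = 2, so Bézout bound = 2.
Scan x ∈ F_5. For each x, list the y ∈ F_5 with f(x, y) ≡ 0 and those with g(x, y) ≡ 0 (mod 5); the common zeros in that column are the intersection.
  x = 0: f ≡ 0 at y ∈ {1}; g ≡ 0 at y ∈ {1, 2}; common: {1}.
  x = 1: f ≡ 0 at y ∈ {4}; g ≡ 0 at y ∈ {1, 4}; common: {4}.
  x = 2: f ≡ 0 at y ∈ {2}; g ≡ 0 at y ∈ {3, 4}; common: ∅.
  x = 3: f ≡ 0 at y ∈ {0}; g ≡ 0 at y ∈ ∅; common: ∅.
  x = 4: f ≡ 0 at y ∈ {3}; g ≡ 0 at y ∈ ∅; common: ∅.
Collecting: common zeros = {(0, 1), (1, 4)}, so the count is 2.
Comparison with the Bézout bound: 2 ≤ 2 = deg(f)·deg(g), as expected for curves with no common component (the bound is attained).


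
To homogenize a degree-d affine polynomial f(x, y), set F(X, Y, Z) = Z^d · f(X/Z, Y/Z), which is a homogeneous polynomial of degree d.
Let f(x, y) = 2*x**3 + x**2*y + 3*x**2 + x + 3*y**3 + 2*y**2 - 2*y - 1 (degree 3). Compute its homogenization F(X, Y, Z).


F(X, Y, Z) = 2*X**3 + X**2*Y + 3*X**2*Z + X*Z**2 + 3*Y**3 + 2*Y**2*Z - 2*Y*Z**2 - Z**3

deg(f) = 3.
Substitute x = X/Z, y = Y/Z into f, then multiply by Z^3.
  monomial 2·x^3·y^0 ↦ 2·X^3·Y^0·Z^0.
  monomial 1·x^2·y^1 ↦ 1·X^2·Y^1·Z^0.
  monomial 3·x^2·y^0 ↦ 3·X^2·Y^0·Z^1.
  monomial 1·x^1·y^0 ↦ 1·X^1·Y^0·Z^2.
  monomial 3·x^0·y^3 ↦ 3·X^0·Y^3·Z^0.
  monomial 2·x^0·y^2 ↦ 2·X^0·Y^2·Z^1.
  monomial -2·x^0·y^1 ↦ -2·X^0·Y^1·Z^2.
  monomial -1·x^0·y^0 ↦ -1·X^0·Y^0·Z^3.
Collecting: F(X, Y, Z) = 2*X**3 + X**2*Y + 3*X**2*Z + X*Z**2 + 3*Y**3 + 2*Y**2*Z - 2*Y*Z**2 - Z**3.


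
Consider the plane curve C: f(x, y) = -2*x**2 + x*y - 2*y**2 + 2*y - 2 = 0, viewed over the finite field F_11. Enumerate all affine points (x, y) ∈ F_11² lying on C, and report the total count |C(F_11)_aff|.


Affine F_11-points: {(6, 2)}; count = 1.

For each of the 121 pairs (x, y) ∈ F_11², evaluate f(x, y) mod 11. Record the zeros.
  x = 0: [0↦9, 1↦9, 2↦5, 3↦8, 4↦7, 5↦2, 6↦4, 7↦2, 8↦7, 9↦8, 10↦5]  zeros at y ∈ ∅
  x = 1: [0↦7, 1↦8, 2↦5, 3↦9, 4↦9, 5↦5, 6↦8, 7↦7, 8↦2, 9↦4, 10↦2]  zeros at y ∈ ∅
  x = 2: [0↦1, 1↦3, 2↦1, 3↦6, 4↦7, 5↦4, 6↦8, 7↦8, 8↦4, 9↦7, 10↦6]  zeros at y ∈ ∅
  x = 3: [0↦2, 1↦5, 2↦4, 3↦10, 4↦1, 5↦10, 6↦4, 7↦5, 8↦2, 9↦6, 10↦6]  zeros at y ∈ ∅
  x = 4: [0↦10, 1↦3, 2↦3, 3↦10, 4↦2, 5↦1, 6↦7, 7↦9, 8↦7, 9↦1, 10↦2]  zeros at y ∈ ∅
  x = 5: [0↦3, 1↦8, 2↦9, 3↦6, 4↦10, 5↦10, 6↦6, 7↦9, 8↦8, 9↦3, 10↦5]  zeros at y ∈ ∅
  x = 6: [0↦3, 1↦9, 2↦0, 3↦9, 4↦3, 5↦4, 6↦1, 7↦5, 8↦5, 9↦1, 10↦4]  zeros at y ∈ {2}
  x = 7: [0↦10, 1↦6, 2↦9, 3↦8, 4↦3, 5↦5, 6↦3, 7↦8, 8↦9, 9↦6, 10↦10]  zeros at y ∈ ∅
  x = 8: [0↦2, 1↦10, 2↦3, 3↦3, 4↦10, 5↦2, 6↦1, 7↦7, 8↦9, 9↦7, 10↦1]  zeros at y ∈ ∅
  x = 9: [0↦1, 1↦10, 2↦4, 3↦5, 4↦2, 5↦6, 6↦6, 7↦2, 8↦5, 9↦4, 10↦10]  zeros at y ∈ ∅
  x = 10: [0↦7, 1↦6, 2↦1, 3↦3, 4↦1, 5↦6, 6↦7, 7↦4, 8↦8, 9↦8, 10↦4]  zeros at y ∈ ∅
Collecting zeros: affine points = {(6, 2)}.
Total count |C(F_11)_aff| = 1.


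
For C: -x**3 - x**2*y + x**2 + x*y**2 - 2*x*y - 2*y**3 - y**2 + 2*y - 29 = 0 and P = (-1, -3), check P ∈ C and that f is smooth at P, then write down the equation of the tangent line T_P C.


Tangent line at P: 4*x - 39*y - 113 = 0.

Step 1: f(-1, -3) = 0, so P lies on C.
Step 2: partial derivatives
  f_x(x, y) = -3*x**2 - 2*x*y + 2*x + y**2 - 2*y, f_y(x, y) = -x**2 + 2*x*y - 2*x - 6*y**2 - 2*y + 2.
  f_x(P) = 4, f_y(P) = -39 (gradient nonzero, so P is smooth).
Step 3: tangent line at P: 4·(x − -1) + -39·(y − -3) = 0.
Expanding: 4*x - 39*y - 113 = 0.


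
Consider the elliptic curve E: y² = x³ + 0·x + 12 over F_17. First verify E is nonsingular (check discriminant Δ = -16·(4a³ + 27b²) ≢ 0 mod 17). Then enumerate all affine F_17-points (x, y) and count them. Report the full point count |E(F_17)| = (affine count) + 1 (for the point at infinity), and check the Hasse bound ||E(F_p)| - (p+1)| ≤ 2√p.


Affine points = {(1, 8), (1, 9), (4, 5), (4, 12), (5, 1), (5, 16), (7, 7), (7, 10), (10, 3), (10, 14), (11, 0), (13, 4), (13, 13), (14, 6), (14, 11), (15, 2), (15, 15)}; affine count = 17; |E(F_17)| = 18.

Discriminant check: Δ ∝ 4a³ + 27b² = 4·0³ + 27·12² = 4·0 + 27·144 ≡ 12 (mod 17). Nonzero ⇒ E is nonsingular.
For each x ∈ F_17, compute rhs = x³ + 0·x + 12 mod 17, then count y ∈ F_17 with y² ≡ rhs.
  x = 0: rhs = 12, matching y values: none (0 points).
  x = 1: rhs = 13, matching y values: 8, 9 (2 points).
  x = 2: rhs = 3, matching y values: none (0 points).
  x = 3: rhs = 5, matching y values: none (0 points).
  x = 4: rhs = 8, matching y values: 5, 12 (2 points).
  x = 5: rhs = 1, matching y values: 1, 16 (2 points).
  x = 6: rhs = 7, matching y values: none (0 points).
  x = 7: rhs = 15, matching y values: 7, 10 (2 points).
  x = 8: rhs = 14, matching y values: none (0 points).
  x = 9: rhs = 10, matching y values: none (0 points).
  x = 10: rhs = 9, matching y values: 3, 14 (2 points).
  x = 11: rhs = 0, matching y values: 0 (1 points).
  x = 12: rhs = 6, matching y values: none (0 points).
  x = 13: rhs = 16, matching y values: 4, 13 (2 points).
  x = 14: rhs = 2, matching y values: 6, 11 (2 points).
  x = 15: rhs = 4, matching y values: 2, 15 (2 points).
  x = 16: rhs = 11, matching y values: none (0 points).
Total affine count: 17.
Full point count |E(F_17)| = 17 + 1 = 18.
Hasse bound: |18 − (17+1)| = |0| = 0 ≤ 2√17 ≈ 8.2462 ✓.


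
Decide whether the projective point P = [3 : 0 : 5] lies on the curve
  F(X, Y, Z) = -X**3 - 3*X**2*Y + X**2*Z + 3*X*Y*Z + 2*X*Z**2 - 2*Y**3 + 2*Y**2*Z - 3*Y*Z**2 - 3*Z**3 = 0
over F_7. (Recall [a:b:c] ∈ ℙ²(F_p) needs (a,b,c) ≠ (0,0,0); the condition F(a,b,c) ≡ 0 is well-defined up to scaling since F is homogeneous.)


F(3,0,5) ≡ 3 (mod 7); P is NOT on the curve.

Evaluate F(3, 0, 5) term-by-term (mod 7).
  -X**3 ↦ -1·27·1·1 = -27
  -3*X**2*Y ↦ -3·9·0·1 = 0
  X**2*Z ↦ 1·9·1·5 = 45
  3*X*Y*Z ↦ 3·3·0·5 = 0
  2*X*Z**2 ↦ 2·3·1·25 = 150
  -2*Y**3 ↦ -2·1·0·1 = 0
  2*Y**2*Z ↦ 2·1·0·5 = 0
  -3*Y*Z**2 ↦ -3·1·0·25 = 0
  -3*Z**3 ↦ -3·1·1·125 = -375
Sum: F(3, 0, 5) = (-27) + (0) + (45) + (0) + (150) + (0) + (0) + (0) + (-375) = -207.
Reducing mod 7: -207 ≡ 3 (mod 7).
Since F(a, b, c) ≡ 3 ≠ 0 (mod 7), P does NOT lie on the curve.


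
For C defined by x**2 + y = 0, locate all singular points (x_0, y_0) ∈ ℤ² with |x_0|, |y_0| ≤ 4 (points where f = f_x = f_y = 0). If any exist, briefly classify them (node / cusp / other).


No singular points in the scanned grid; C is smooth there.

Compute partial derivatives:
  f_x = 2*x.
  f_y = 1.
f_y = 1 is a nonzero constant, so f_y never vanishes: no point (x, y) can satisfy f = f_x = f_y = 0. In particular no (x, y) ∈ {−4, ..., 4}² is singular; the curve is smooth.


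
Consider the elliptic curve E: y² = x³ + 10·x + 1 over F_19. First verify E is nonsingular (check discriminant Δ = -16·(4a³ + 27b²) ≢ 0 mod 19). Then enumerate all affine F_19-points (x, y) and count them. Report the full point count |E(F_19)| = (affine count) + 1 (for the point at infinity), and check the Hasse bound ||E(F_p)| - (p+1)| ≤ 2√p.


Affine points = {(0, 1), (0, 18), (3, 1), (3, 18), (5, 9), (5, 10), (6, 7), (6, 12), (8, 2), (8, 17), (11, 6), (11, 13), (12, 5), (12, 14), (14, 4), (14, 15), (15, 7), (15, 12), (16, 1), (16, 18), (17, 7), (17, 12), (18, 3), (18, 16)}; affine count = 24; |E(F_19)| = 25.

Discriminant check: Δ ∝ 4a³ + 27b² = 4·10³ + 27·1² = 4·1000 + 27·1 ≡ 18 (mod 19). Nonzero ⇒ E is nonsingular.
For each x ∈ F_19, compute rhs = x³ + 10·x + 1 mod 19, then count y ∈ F_19 with y² ≡ rhs.
  x = 0: rhs = 1, matching y values: 1, 18 (2 points).
  x = 1: rhs = 12, matching y values: none (0 points).
  x = 2: rhs = 10, matching y values: none (0 points).
  x = 3: rhs = 1, matching y values: 1, 18 (2 points).
  x = 4: rhs = 10, matching y values: none (0 points).
  x = 5: rhs = 5, matching y values: 9, 10 (2 points).
  x = 6: rhs = 11, matching y values: 7, 12 (2 points).
  x = 7: rhs = 15, matching y values: none (0 points).
  x = 8: rhs = 4, matching y values: 2, 17 (2 points).
  x = 9: rhs = 3, matching y values: none (0 points).
  x = 10: rhs = 18, matching y values: none (0 points).
  x = 11: rhs = 17, matching y values: 6, 13 (2 points).
  x = 12: rhs = 6, matching y values: 5, 14 (2 points).
  x = 13: rhs = 10, matching y values: none (0 points).
  x = 14: rhs = 16, matching y values: 4, 15 (2 points).
  x = 15: rhs = 11, matching y values: 7, 12 (2 points).
  x = 16: rhs = 1, matching y values: 1, 18 (2 points).
  x = 17: rhs = 11, matching y values: 7, 12 (2 points).
  x = 18: rhs = 9, matching y values: 3, 16 (2 points).
Total affine count: 24.
Full point count |E(F_19)| = 24 + 1 = 25.
Hasse bound: |25 − (19+1)| = |5| = 5 ≤ 2√19 ≈ 8.7178 ✓.


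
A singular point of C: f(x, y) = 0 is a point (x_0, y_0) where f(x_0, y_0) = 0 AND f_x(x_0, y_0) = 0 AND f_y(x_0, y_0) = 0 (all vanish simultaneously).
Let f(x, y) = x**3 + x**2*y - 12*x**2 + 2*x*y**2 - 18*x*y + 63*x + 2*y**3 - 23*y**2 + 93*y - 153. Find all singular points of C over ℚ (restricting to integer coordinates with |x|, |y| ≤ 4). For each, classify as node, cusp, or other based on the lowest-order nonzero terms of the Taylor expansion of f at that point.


Singular points: {(3, 3)}; classification: cusp.

Compute partial derivatives:
  f_x = 3*x**2 + 2*x*y - 24*x + 2*y**2 - 18*y + 63.
  f_y = x**2 + 4*x*y - 18*x + 6*y**2 - 46*y + 93.
Scan x_0 ∈ {−4, ..., 4}. For each x_0, f_y(x_0, y) is a polynomial in y; find its integer roots y ∈ {−4, ..., 4}, then test f_x and f at those candidates.
  x = -4: f_y(-4, y) = 6*y**2 - 62*y + 181; no integer root y with |y| ≤ 4.
  x = -3: f_y(-3, y) = 6*y**2 - 58*y + 156; no integer root y with |y| ≤ 4.
  x = -2: f_y(-2, y) = 6*y**2 - 54*y + 133; no integer root y with |y| ≤ 4.
  x = -1: f_y(-1, y) = 6*y**2 - 50*y + 112; no integer root y with |y| ≤ 4.
  x = 0: f_y(0, y) = 6*y**2 - 46*y + 93; no integer root y with |y| ≤ 4.
  x = 1: f_y(1, y) = 6*y**2 - 42*y + 76; no integer root y with |y| ≤ 4.
  x = 2: f_y(2, y) = 6*y**2 - 38*y + 61; no integer root y with |y| ≤ 4.
  x = 3: f_y(3, y) = 6*y**2 - 34*y + 48; vanishes at y ∈ {3}. (3, 3): f_x = 0, f = 0 — SINGULAR.
  x = 4: f_y(4, y) = 6*y**2 - 30*y + 37; no integer root y with |y| ≤ 4.
Only singular point on the grid: (3, 3).
Classify: substitute x = 3 + u, y = 3 + v and expand: f = u**3 + u**2*v + 2*u*v**2 + 2*v**3 + v**2.
No constant or linear terms (consistent with a singular point). Quadratic part: v**2. Cubic part: u**3 + u**2*v + 2*u*v**2 + 2*v**3.
The quadratic part v**2 is a perfect square, so there is a single (double) tangent line v = 0, i.e. y = 3. Restricting the cubic part to that line (v = 0) leaves u**3 ≠ 0, so f is not divisible by v and the branch is v² ≈ -u**3 to lowest order — this is a cusp.
Classification: cusp.


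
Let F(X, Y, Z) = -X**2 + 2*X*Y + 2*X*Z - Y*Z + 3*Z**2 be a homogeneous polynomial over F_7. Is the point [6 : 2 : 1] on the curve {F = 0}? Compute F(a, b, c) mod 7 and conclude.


F(6,2,1) ≡ 1 (mod 7); P is NOT on the curve.

Evaluate F(6, 2, 1) term-by-term (mod 7).
  -X**2 ↦ -1·36·1·1 = -36
  2*X*Y ↦ 2·6·2·1 = 24
  2*X*Z ↦ 2·6·1·1 = 12
  -Y*Z ↦ -1·1·2·1 = -2
  3*Z**2 ↦ 3·1·1·1 = 3
Sum: F(6, 2, 1) = (-36) + (24) + (12) + (-2) + (3) = 1.
Reducing mod 7: 1 ≡ 1 (mod 7).
Since F(a, b, c) ≡ 1 ≠ 0 (mod 7), P does NOT lie on the curve.
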